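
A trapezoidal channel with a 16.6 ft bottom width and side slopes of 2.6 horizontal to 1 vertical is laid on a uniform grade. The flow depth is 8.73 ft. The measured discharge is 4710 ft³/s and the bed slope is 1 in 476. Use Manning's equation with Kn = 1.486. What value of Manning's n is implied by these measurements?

With bottom width b = 16.6 ft and side slope z = 2.6: A = (b + zy)y = (16.6 + 2.6×8.73)×8.73 = 343.1 ft²; P = b + 2y√(1+z²) = 16.6 + 2×8.73×2.786 = 65.24 ft.
Hydraulic radius R = A/P = 343.1/65.24 = 5.259 ft.
Rearranging Manning's equation: n = (1.486/Q) A R^(2/3) S^(1/2) = (1.486/4710) × 343.1 × 5.259^(2/3) × √0.002101 = 0.015.

n = 0.015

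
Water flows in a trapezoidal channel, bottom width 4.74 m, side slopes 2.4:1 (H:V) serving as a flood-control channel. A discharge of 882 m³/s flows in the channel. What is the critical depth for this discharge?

y_c = 6.81 m

At critical depth, Q² T / (g A³) = 1, i.e. A³/T = Q²/g = 882²/9.81 = 79300.
At y = 5.51 m: A³/T = 31090 — low.
At y = 7.81 m: A³/T = 146100 — high.
At y = 6.81 m: A³/T = 79090 — close enough.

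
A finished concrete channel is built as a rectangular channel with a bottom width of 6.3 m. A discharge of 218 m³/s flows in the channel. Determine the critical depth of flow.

For a rectangular channel, critical depth y_c = (q²/g)^(1/3) where q = Q/b = 218/6.3 = 34.6 m²/s.
So y_c = (34.6²/9.81)^(1/3) = 4.96 m.

y_c = 4.96 m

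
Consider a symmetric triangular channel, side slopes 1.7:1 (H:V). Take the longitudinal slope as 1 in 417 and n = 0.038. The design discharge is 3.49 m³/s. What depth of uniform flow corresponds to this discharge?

y_n = 1.47 m

Manning's equation rearranged: A R^(2/3) = nQ / (1·√S) = 0.038 × 3.49 / (√0.002398) = 2.708.
At y = 1.72 m: A R^(2/3) = 4.119 — too large.
At y = 1.1 m: A R^(2/3) = 1.251 — too small.
At y = 1.47 m: A R^(2/3) = 2.71 — ≈ 2.708.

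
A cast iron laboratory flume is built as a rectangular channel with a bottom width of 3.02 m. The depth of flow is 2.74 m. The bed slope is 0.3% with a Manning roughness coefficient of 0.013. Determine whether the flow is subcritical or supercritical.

subcritical

Flow area A = b·y = 3.02 × 2.74 = 8.275 m². Wetted perimeter P = b + 2y = 3.02 + 2×2.74 = 8.5 m.
Hydraulic radius R = A/P = 8.275/8.5 = 0.9735 m.
V = (1/n) R^(2/3) √S = (1/0.013) × 0.9735^(2/3) × √0.003 = 4.139 m/s. Hydraulic depth D_h = A/T = 8.275/3.02 = 2.74 m.
Froude number Fr = V/√(g·D_h) = 4.139/√(9.81×2.74) = 0.798, which is less than 1, so the flow is subcritical.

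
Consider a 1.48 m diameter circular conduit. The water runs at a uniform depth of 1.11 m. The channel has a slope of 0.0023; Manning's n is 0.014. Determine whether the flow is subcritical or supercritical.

For a circular section of diameter D = 1.48 m at depth y = 1.11 m, the central angle is θ = 2 arccos(1 − 2y/D) = 4.189 rad. Then A = (D²/8)(θ − sin θ) = 1.384 m² and P = Dθ/2 = 3.1 m.
Hydraulic radius R = A/P = 1.384/3.1 = 0.4465 m.
V = (1/n) R^(2/3) √S = (1/0.014) × 0.4465^(2/3) × √0.0023 = 2.001 m/s. Hydraulic depth D_h = A/T = 1.384/1.282 = 1.08 m.
Froude number Fr = V/√(g·D_h) = 2.001/√(9.81×1.08) = 0.615, which is less than 1, so the flow is subcritical.

subcritical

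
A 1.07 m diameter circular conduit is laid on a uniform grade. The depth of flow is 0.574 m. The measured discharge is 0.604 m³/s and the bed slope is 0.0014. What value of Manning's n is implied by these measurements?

n = 0.013

For a circular section of diameter D = 1.07 m at depth y = 0.574 m, the central angle is θ = 2 arccos(1 − 2y/D) = 3.288 rad. Then A = (D²/8)(θ − sin θ) = 0.4913 m² and P = Dθ/2 = 1.759 m.
Hydraulic radius R = A/P = 0.4913/1.759 = 0.2793 m.
Rearranging Manning's equation: n = (1/Q) A R^(2/3) S^(1/2) = (1/0.604) × 0.4913 × 0.2793^(2/3) × √0.0014 = 0.013.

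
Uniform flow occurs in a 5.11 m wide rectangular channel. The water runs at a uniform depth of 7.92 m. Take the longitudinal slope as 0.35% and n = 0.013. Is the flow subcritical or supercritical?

Flow area A = b·y = 5.11 × 7.92 = 40.47 m². Wetted perimeter P = b + 2y = 5.11 + 2×7.92 = 20.95 m.
Hydraulic radius R = A/P = 40.47/20.95 = 1.932 m.
V = (1/n) R^(2/3) √S = (1/0.013) × 1.932^(2/3) × √0.0035 = 7.059 m/s. Hydraulic depth D_h = A/T = 40.47/5.11 = 7.92 m.
Froude number Fr = V/√(g·D_h) = 7.059/√(9.81×7.92) = 0.801, which is less than 1, so the flow is subcritical.

subcritical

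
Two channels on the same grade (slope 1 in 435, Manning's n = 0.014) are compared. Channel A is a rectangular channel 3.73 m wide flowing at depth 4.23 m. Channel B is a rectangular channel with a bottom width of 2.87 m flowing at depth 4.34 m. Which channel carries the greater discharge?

channel A

Channel A: Flow area A = b·y = 3.73 × 4.23 = 15.78 m². Wetted perimeter P = b + 2y = 3.73 + 2×4.23 = 12.19 m. Hydraulic radius R = A/P = 15.78/12.19 = 1.294 m. Q_A = (1/0.014)·15.78·1.294^(2/3)·√0.002299 = 64.18 m³/s.
Channel B: Flow area A = b·y = 2.87 × 4.34 = 12.46 m². Wetted perimeter P = b + 2y = 2.87 + 2×4.34 = 11.55 m. Hydraulic radius R = A/P = 12.46/11.55 = 1.078 m. Q_B = (1/0.014)·12.46·1.078^(2/3)·√0.002299 = 44.86 m³/s.
Q_A = 64.18 m³/s vs Q_B = 44.86 m³/s, so channel A carries more.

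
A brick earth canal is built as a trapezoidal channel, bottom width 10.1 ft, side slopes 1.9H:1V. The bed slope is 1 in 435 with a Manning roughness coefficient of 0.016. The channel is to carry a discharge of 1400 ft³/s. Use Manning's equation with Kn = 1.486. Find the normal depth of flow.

y_n = 6.11 ft

Manning's equation rearranged: A R^(2/3) = nQ / (1.486·√S) = 0.016 × 1400 / (1.486 × √0.002299) = 314.4.
Trying y = 6.7 ft: A R^(2/3) = 381.3 — high.
Trying y = 4.24 ft: A R^(2/3) = 150 — low.
Trying y = 6.11 ft: A R^(2/3) = 314.5 — close enough.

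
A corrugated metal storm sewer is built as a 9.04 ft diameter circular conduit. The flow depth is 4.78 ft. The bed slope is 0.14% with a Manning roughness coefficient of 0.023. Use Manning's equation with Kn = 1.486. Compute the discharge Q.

Q = 147 ft³/s

For a circular section of diameter D = 9.04 ft at depth y = 4.78 ft, the central angle is θ = 2 arccos(1 − 2y/D) = 3.257 rad. Then A = (D²/8)(θ − sin θ) = 34.44 ft² and P = Dθ/2 = 14.72 ft.
Hydraulic radius R = A/P = 34.44/14.72 = 2.34 ft.
Manning's equation: Q = (1.486/n) A R^(2/3) S^(1/2) = (1.486/0.023) × 34.44 × 2.34^(2/3) × 0.0014^(1/2) = 147 ft³/s.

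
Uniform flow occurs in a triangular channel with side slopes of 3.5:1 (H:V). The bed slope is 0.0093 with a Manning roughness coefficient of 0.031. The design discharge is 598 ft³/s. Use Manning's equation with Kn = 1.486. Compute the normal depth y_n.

Manning's equation rearranged: A R^(2/3) = nQ / (1.486·√S) = 0.031 × 598 / (1.486 × √0.0093) = 129.4.
Trying y = 5.67 ft: A R^(2/3) = 219.6 — too large.
Trying y = 4.65 ft: A R^(2/3) = 129.4 — matches.

y_n = 4.65 ft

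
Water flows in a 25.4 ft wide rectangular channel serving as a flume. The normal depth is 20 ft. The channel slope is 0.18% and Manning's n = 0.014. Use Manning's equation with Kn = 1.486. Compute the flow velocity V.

Flow area A = b·y = 25.4 × 20 = 508 ft². Wetted perimeter P = b + 2y = 25.4 + 2×20 = 65.4 ft.
Hydraulic radius R = A/P = 508/65.4 = 7.768 ft.
From Manning's equation, V = (1.486/n) R^(2/3) S^(1/2) = (1.486/0.014) × 7.768^(2/3) × 0.0018^(1/2) = 17.7 ft/s.

V = 17.7 ft/s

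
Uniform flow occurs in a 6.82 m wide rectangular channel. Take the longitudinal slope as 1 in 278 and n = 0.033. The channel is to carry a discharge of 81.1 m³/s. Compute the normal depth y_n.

y_n = 4.27 m

Manning's equation rearranged: A R^(2/3) = nQ / (1·√S) = 0.033 × 81.1 / (√0.003597) = 44.62.
At y = 3.31 m: A R^(2/3) = 31.9 — short.
At y = 4.27 m: A R^(2/3) = 44.61 — matches.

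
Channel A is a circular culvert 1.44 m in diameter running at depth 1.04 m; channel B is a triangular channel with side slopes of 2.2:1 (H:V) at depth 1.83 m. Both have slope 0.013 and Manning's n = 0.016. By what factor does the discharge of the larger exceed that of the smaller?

9.08

Channel A: For a circular section of diameter D = 1.44 m at depth y = 1.04 m, the central angle is θ = 2 arccos(1 − 2y/D) = 4.063 rad. Then A = (D²/8)(θ − sin θ) = 1.259 m² and P = Dθ/2 = 2.925 m. Hydraulic radius R = A/P = 1.259/2.925 = 0.4306 m. Q_A = (1/0.016)·1.259·0.4306^(2/3)·√0.013 = 5.117 m³/s.
Channel B: For a triangular section with side slope z = 2.2: A = zy² = 2.2×1.83² = 7.368 m²; P = 2y√(1+z²) = 2×1.83×2.417 = 8.845 m. Hydraulic radius R = A/P = 7.368/8.845 = 0.833 m. Q_B = (1/0.016)·7.368·0.833^(2/3)·√0.013 = 46.48 m³/s.
The larger discharge is 46.48 m³/s and the smaller is 5.117 m³/s; the ratio is 9.08.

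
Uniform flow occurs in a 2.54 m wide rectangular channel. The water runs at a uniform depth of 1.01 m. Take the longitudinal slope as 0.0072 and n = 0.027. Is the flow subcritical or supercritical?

subcritical

Flow area A = b·y = 2.54 × 1.01 = 2.565 m². Wetted perimeter P = b + 2y = 2.54 + 2×1.01 = 4.56 m.
Hydraulic radius R = A/P = 2.565/4.56 = 0.5626 m.
V = (1/n) R^(2/3) √S = (1/0.027) × 0.5626^(2/3) × √0.0072 = 2.142 m/s. Hydraulic depth D_h = A/T = 2.565/2.54 = 1.01 m.
Froude number Fr = V/√(g·D_h) = 2.142/√(9.81×1.01) = 0.68, which is less than 1, so the flow is subcritical.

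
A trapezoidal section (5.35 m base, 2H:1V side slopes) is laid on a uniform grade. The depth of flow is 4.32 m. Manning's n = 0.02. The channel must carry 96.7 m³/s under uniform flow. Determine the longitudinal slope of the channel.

With bottom width b = 5.35 m and side slope z = 2: A = (b + zy)y = (5.35 + 2×4.32)×4.32 = 60.44 m²; P = b + 2y√(1+z²) = 5.35 + 2×4.32×2.236 = 24.67 m.
Hydraulic radius R = A/P = 60.44/24.67 = 2.45 m.
From Manning's equation, S = [nQ / (1 A R^(2/3))]² = [0.02 × 96.7 / (1 × 60.44 × 2.45^(2/3))]² = 0.00031.

S = 0.00031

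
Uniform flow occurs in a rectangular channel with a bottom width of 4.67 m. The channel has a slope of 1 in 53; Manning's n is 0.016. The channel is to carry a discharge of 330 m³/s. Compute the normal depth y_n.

y_n = 5.85 m

Manning's equation rearranged: A R^(2/3) = nQ / (1·√S) = 0.016 × 330 / (√0.01887) = 38.44.
At y = 6.45 m: A R^(2/3) = 43.15 — over.
At y = 4.73 m: A R^(2/3) = 29.75 — short.
At y = 5.85 m: A R^(2/3) = 38.44 — ≈ 38.44.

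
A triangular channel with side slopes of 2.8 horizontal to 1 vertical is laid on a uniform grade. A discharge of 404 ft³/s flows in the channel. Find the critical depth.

y_c = 4.19 ft

At critical depth, Q² T / (g A³) = 1, i.e. A³/T = Q²/g = 404²/32.2 = 5069.
Try y = 3.7 ft: A³/T = 2718 — short.
Try y = 4.88 ft: A³/T = 10850 — over.
Try y = 4.19 ft: A³/T = 5062 — close enough.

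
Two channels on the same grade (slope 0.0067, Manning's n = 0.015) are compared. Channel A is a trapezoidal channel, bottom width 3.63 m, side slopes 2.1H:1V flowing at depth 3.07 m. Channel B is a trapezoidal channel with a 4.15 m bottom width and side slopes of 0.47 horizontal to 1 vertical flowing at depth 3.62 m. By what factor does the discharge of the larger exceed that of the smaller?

Channel A: With bottom width b = 3.63 m and side slope z = 2.1: A = (b + zy)y = (3.63 + 2.1×3.07)×3.07 = 30.94 m²; P = b + 2y√(1+z²) = 3.63 + 2×3.07×2.326 = 17.91 m. Hydraulic radius R = A/P = 30.94/17.91 = 1.727 m. Q_A = (1/0.015)·30.94·1.727^(2/3)·√0.0067 = 243 m³/s.
Channel B: With bottom width b = 4.15 m and side slope z = 0.47: A = (b + zy)y = (4.15 + 0.47×3.62)×3.62 = 21.18 m²; P = b + 2y√(1+z²) = 4.15 + 2×3.62×1.105 = 12.15 m. Hydraulic radius R = A/P = 21.18/12.15 = 1.743 m. Q_B = (1/0.015)·21.18·1.743^(2/3)·√0.0067 = 167.4 m³/s.
The larger discharge is 243 m³/s and the smaller is 167.4 m³/s; the ratio is 1.45.

1.45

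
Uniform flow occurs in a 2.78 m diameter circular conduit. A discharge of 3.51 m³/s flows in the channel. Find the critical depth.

y_c = 0.809 m

At critical depth, Q² T / (g A³) = 1, i.e. A³/T = Q²/g = 3.51²/9.81 = 1.256.
Trying y = 0.715 m: A³/T = 0.7752 — low.
Trying y = 1.01 m: A³/T = 2.955 — high.
Trying y = 0.809 m: A³/T = 1.253 — close enough.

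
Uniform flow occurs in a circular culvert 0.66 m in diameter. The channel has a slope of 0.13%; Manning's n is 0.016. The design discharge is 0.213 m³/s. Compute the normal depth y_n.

Manning's equation rearranged: A R^(2/3) = nQ / (1·√S) = 0.016 × 0.213 / (√0.0013) = 0.09452.
Trying y = 0.441 m: A R^(2/3) = 0.08093 — too small.
Trying y = 0.539 m: A R^(2/3) = 0.1026 — too large.
Trying y = 0.498 m: A R^(2/3) = 0.09451 — ≈ 0.09452.

y_n = 0.498 m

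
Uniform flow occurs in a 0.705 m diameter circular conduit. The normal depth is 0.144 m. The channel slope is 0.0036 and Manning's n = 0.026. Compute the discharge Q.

For a circular section of diameter D = 0.705 m at depth y = 0.144 m, the central angle is θ = 2 arccos(1 − 2y/D) = 1.876 rad. Then A = (D²/8)(θ − sin θ) = 0.05728 m² and P = Dθ/2 = 0.6612 m.
Hydraulic radius R = A/P = 0.05728/0.6612 = 0.08663 m.
Manning's equation: Q = (1/n) A R^(2/3) S^(1/2) = (1/0.026) × 0.05728 × 0.08663^(2/3) × 0.0036^(1/2) = 0.0259 m³/s.

Q = 0.0259 m³/s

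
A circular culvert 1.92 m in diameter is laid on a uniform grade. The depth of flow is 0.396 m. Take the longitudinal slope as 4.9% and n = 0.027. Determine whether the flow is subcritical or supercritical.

supercritical

For a circular section of diameter D = 1.92 m at depth y = 0.396 m, the central angle is θ = 2 arccos(1 − 2y/D) = 1.886 rad. Then A = (D²/8)(θ − sin θ) = 0.4308 m² and P = Dθ/2 = 1.81 m.
Hydraulic radius R = A/P = 0.4308/1.81 = 0.238 m.
V = (1/n) R^(2/3) √S = (1/0.027) × 0.238^(2/3) × √0.049 = 3.148 m/s. Hydraulic depth D_h = A/T = 0.4308/1.554 = 0.2772 m.
Froude number Fr = V/√(g·D_h) = 3.148/√(9.81×0.2772) = 1.91, which is greater than 1, so the flow is supercritical.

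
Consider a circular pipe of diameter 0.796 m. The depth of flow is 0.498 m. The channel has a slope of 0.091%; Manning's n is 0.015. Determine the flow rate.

For a circular section of diameter D = 0.796 m at depth y = 0.498 m, the central angle is θ = 2 arccos(1 − 2y/D) = 3.65 rad. Then A = (D²/8)(θ − sin θ) = 0.3276 m² and P = Dθ/2 = 1.453 m.
Hydraulic radius R = A/P = 0.3276/1.453 = 0.2255 m.
Manning's equation: Q = (1/n) A R^(2/3) S^(1/2) = (1/0.015) × 0.3276 × 0.2255^(2/3) × 0.00091^(1/2) = 0.244 m³/s.

Q = 0.244 m³/s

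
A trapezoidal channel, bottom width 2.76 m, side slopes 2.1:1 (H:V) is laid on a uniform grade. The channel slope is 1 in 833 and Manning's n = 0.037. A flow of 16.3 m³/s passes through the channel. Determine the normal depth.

y_n = 2.12 m

Manning's equation rearranged: A R^(2/3) = nQ / (1·√S) = 0.037 × 16.3 / (√0.0012) = 17.41.
At y = 1.75 m: A R^(2/3) = 11.51 — short.
At y = 2.32 m: A R^(2/3) = 21.16 — over.
At y = 2.12 m: A R^(2/3) = 17.37 — ≈ 17.41.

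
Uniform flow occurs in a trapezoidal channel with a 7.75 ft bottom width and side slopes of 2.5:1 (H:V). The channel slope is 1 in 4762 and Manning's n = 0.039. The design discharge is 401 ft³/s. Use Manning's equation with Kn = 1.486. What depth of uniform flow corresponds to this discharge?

y_n = 8.73 ft

Manning's equation rearranged: A R^(2/3) = nQ / (1.486·√S) = 0.039 × 401 / (1.486 × √0.00021) = 726.2.
At y = 6.36 ft: A R^(2/3) = 352.1 — too small.
At y = 10.9 ft: A R^(2/3) = 1223 — too large.
At y = 8.73 ft: A R^(2/3) = 726 — close enough.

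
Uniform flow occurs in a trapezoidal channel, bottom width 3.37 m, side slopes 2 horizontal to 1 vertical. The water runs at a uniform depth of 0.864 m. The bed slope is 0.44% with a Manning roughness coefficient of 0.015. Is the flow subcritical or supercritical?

With bottom width b = 3.37 m and side slope z = 2: A = (b + zy)y = (3.37 + 2×0.864)×0.864 = 4.405 m²; P = b + 2y√(1+z²) = 3.37 + 2×0.864×2.236 = 7.234 m.
Hydraulic radius R = A/P = 4.405/7.234 = 0.6089 m.
V = (1/n) R^(2/3) √S = (1/0.015) × 0.6089^(2/3) × √0.0044 = 3.177 m/s. Hydraulic depth D_h = A/T = 4.405/6.826 = 0.6453 m.
Froude number Fr = V/√(g·D_h) = 3.177/√(9.81×0.6453) = 1.26, which is greater than 1, so the flow is supercritical.

supercritical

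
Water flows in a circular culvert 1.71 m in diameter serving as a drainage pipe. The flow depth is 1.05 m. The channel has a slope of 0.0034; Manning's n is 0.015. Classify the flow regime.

subcritical

For a circular section of diameter D = 1.71 m at depth y = 1.05 m, the central angle is θ = 2 arccos(1 − 2y/D) = 3.602 rad. Then A = (D²/8)(θ − sin θ) = 1.479 m² and P = Dθ/2 = 3.08 m.
Hydraulic radius R = A/P = 1.479/3.08 = 0.4802 m.
V = (1/n) R^(2/3) √S = (1/0.015) × 0.4802^(2/3) × √0.0034 = 2.384 m/s. Hydraulic depth D_h = A/T = 1.479/1.665 = 0.8882 m.
Froude number Fr = V/√(g·D_h) = 2.384/√(9.81×0.8882) = 0.808, which is less than 1, so the flow is subcritical.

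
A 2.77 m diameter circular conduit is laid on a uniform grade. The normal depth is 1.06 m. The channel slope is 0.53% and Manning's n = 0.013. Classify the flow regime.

supercritical

For a circular section of diameter D = 2.77 m at depth y = 1.06 m, the central angle is θ = 2 arccos(1 − 2y/D) = 2.668 rad. Then A = (D²/8)(θ − sin θ) = 2.121 m² and P = Dθ/2 = 3.695 m.
Hydraulic radius R = A/P = 2.121/3.695 = 0.5741 m.
V = (1/n) R^(2/3) √S = (1/0.013) × 0.5741^(2/3) × √0.0053 = 3.868 m/s. Hydraulic depth D_h = A/T = 2.121/2.693 = 0.7878 m.
Froude number Fr = V/√(g·D_h) = 3.868/√(9.81×0.7878) = 1.39, which is greater than 1, so the flow is supercritical.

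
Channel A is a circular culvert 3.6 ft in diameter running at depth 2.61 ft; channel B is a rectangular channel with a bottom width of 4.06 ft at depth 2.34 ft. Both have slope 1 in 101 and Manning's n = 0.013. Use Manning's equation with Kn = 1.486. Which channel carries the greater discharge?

Channel A: For a circular section of diameter D = 3.6 ft at depth y = 2.61 ft, the central angle is θ = 2 arccos(1 − 2y/D) = 4.075 rad. Then A = (D²/8)(θ − sin θ) = 7.904 ft² and P = Dθ/2 = 7.335 ft. Hydraulic radius R = A/P = 7.904/7.335 = 1.078 ft. Q_A = (1.486/0.013)·7.904·1.078^(2/3)·√0.009901 = 94.48 ft³/s.
Channel B: Flow area A = b·y = 4.06 × 2.34 = 9.5 ft². Wetted perimeter P = b + 2y = 4.06 + 2×2.34 = 8.74 ft. Hydraulic radius R = A/P = 9.5/8.74 = 1.087 ft. Q_B = (1.486/0.013)·9.5·1.087^(2/3)·√0.009901 = 114.2 ft³/s.
Q_A = 94.48 ft³/s vs Q_B = 114.2 ft³/s, so channel B carries more.

channel B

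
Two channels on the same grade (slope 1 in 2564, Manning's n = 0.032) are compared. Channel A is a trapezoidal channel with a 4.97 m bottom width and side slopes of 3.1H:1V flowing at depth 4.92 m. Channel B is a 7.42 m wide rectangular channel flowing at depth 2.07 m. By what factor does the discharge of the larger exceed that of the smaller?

10.4

Channel A: With bottom width b = 4.97 m and side slope z = 3.1: A = (b + zy)y = (4.97 + 3.1×4.92)×4.92 = 99.49 m²; P = b + 2y√(1+z²) = 4.97 + 2×4.92×3.257 = 37.02 m. Hydraulic radius R = A/P = 99.49/37.02 = 2.687 m. Q_A = (1/0.032)·99.49·2.687^(2/3)·√0.00039 = 118.7 m³/s.
Channel B: Flow area A = b·y = 7.42 × 2.07 = 15.36 m². Wetted perimeter P = b + 2y = 7.42 + 2×2.07 = 11.56 m. Hydraulic radius R = A/P = 15.36/11.56 = 1.329 m. Q_B = (1/0.032)·15.36·1.329^(2/3)·√0.00039 = 11.46 m³/s.
The larger discharge is 118.7 m³/s and the smaller is 11.46 m³/s; the ratio is 10.4.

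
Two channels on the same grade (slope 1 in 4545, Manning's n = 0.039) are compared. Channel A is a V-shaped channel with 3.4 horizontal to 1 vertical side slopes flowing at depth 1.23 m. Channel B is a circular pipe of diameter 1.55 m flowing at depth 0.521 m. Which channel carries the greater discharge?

channel A

Channel A: For a triangular section with side slope z = 3.4: A = zy² = 3.4×1.23² = 5.144 m²; P = 2y√(1+z²) = 2×1.23×3.544 = 8.718 m. Hydraulic radius R = A/P = 5.144/8.718 = 0.59 m. Q_A = (1/0.039)·5.144·0.59^(2/3)·√0.00022 = 1.376 m³/s.
Channel B: For a circular section of diameter D = 1.55 m at depth y = 0.521 m, the central angle is θ = 2 arccos(1 − 2y/D) = 2.474 rad. Then A = (D²/8)(θ − sin θ) = 0.5569 m² and P = Dθ/2 = 1.917 m. Hydraulic radius R = A/P = 0.5569/1.917 = 0.2905 m. Q_B = (1/0.039)·0.5569·0.2905^(2/3)·√0.00022 = 0.09291 m³/s.
Q_A = 1.376 m³/s vs Q_B = 0.09291 m³/s, so channel A carries more.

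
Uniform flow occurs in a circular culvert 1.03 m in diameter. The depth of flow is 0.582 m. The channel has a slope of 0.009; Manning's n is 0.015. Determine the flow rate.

Q = 1.3 m³/s

For a circular section of diameter D = 1.03 m at depth y = 0.582 m, the central angle is θ = 2 arccos(1 − 2y/D) = 3.403 rad. Then A = (D²/8)(θ − sin θ) = 0.4854 m² and P = Dθ/2 = 1.752 m.
Hydraulic radius R = A/P = 0.4854/1.752 = 0.277 m.
Manning's equation: Q = (1/n) A R^(2/3) S^(1/2) = (1/0.015) × 0.4854 × 0.277^(2/3) × 0.009^(1/2) = 1.3 m³/s.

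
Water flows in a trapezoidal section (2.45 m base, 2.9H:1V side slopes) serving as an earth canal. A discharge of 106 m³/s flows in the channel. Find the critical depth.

y_c = 2.68 m

At critical depth, Q² T / (g A³) = 1, i.e. A³/T = Q²/g = 106²/9.81 = 1145.
Trying y = 3.14 m: A³/T = 2312 — over.
Trying y = 2.05 m: A³/T = 355.4 — short.
Trying y = 2.68 m: A³/T = 1143 — close enough.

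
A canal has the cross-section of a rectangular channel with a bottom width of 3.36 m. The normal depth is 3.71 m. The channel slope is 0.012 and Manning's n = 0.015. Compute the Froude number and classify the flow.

supercritical

Flow area A = b·y = 3.36 × 3.71 = 12.47 m². Wetted perimeter P = b + 2y = 3.36 + 2×3.71 = 10.78 m.
Hydraulic radius R = A/P = 12.47/10.78 = 1.156 m.
V = (1/n) R^(2/3) √S = (1/0.015) × 1.156^(2/3) × √0.012 = 8.046 m/s. Hydraulic depth D_h = A/T = 12.47/3.36 = 3.71 m.
Froude number Fr = V/√(g·D_h) = 8.046/√(9.81×3.71) = 1.33, which is greater than 1, so the flow is supercritical.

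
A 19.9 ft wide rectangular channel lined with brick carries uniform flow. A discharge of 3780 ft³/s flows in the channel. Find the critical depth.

For a rectangular channel, critical depth y_c = (q²/g)^(1/3) where q = Q/b = 3780/19.9 = 189.9 ft²/s.
So y_c = (189.9²/32.2)^(1/3) = 10.4 ft.

y_c = 10.4 ft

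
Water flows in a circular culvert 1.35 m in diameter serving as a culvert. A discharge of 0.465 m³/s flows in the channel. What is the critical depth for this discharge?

At critical depth, Q² T / (g A³) = 1, i.e. A³/T = Q²/g = 0.465²/9.81 = 0.02204.
Trying y = 0.302 m: A³/T = 0.01215 — low.
Trying y = 0.352 m: A³/T = 0.02208 — close enough.

y_c = 0.352 m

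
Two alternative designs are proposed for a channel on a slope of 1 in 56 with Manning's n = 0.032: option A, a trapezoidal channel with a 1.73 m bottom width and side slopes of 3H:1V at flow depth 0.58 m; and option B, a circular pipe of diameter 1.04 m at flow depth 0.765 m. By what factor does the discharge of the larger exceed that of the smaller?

3.38

Channel A: With bottom width b = 1.73 m and side slope z = 3: A = (b + zy)y = (1.73 + 3×0.58)×0.58 = 2.013 m²; P = b + 2y√(1+z²) = 1.73 + 2×0.58×3.162 = 5.398 m. Hydraulic radius R = A/P = 2.013/5.398 = 0.3728 m. Q_A = (1/0.032)·2.013·0.3728^(2/3)·√0.01786 = 4.354 m³/s.
Channel B: For a circular section of diameter D = 1.04 m at depth y = 0.765 m, the central angle is θ = 2 arccos(1 − 2y/D) = 4.123 rad. Then A = (D²/8)(θ − sin θ) = 0.6698 m² and P = Dθ/2 = 2.144 m. Hydraulic radius R = A/P = 0.6698/2.144 = 0.3124 m. Q_B = (1/0.032)·0.6698·0.3124^(2/3)·√0.01786 = 1.288 m³/s.
The larger discharge is 4.354 m³/s and the smaller is 1.288 m³/s; the ratio is 3.38.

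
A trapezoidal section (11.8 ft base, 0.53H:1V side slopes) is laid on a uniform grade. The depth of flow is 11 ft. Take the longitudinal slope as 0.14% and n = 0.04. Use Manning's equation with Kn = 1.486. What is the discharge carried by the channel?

With bottom width b = 11.8 ft and side slope z = 0.53: A = (b + zy)y = (11.8 + 0.53×11)×11 = 193.9 ft²; P = b + 2y√(1+z²) = 11.8 + 2×11×1.132 = 36.7 ft.
Hydraulic radius R = A/P = 193.9/36.7 = 5.284 ft.
Manning's equation: Q = (1.486/n) A R^(2/3) S^(1/2) = (1.486/0.04) × 193.9 × 5.284^(2/3) × 0.0014^(1/2) = 818 ft³/s.

Q = 818 ft³/s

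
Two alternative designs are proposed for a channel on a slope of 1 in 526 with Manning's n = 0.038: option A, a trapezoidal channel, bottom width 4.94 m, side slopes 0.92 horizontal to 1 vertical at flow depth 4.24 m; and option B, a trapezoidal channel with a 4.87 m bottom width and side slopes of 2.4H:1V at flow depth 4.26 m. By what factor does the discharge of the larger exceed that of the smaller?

Channel A: With bottom width b = 4.94 m and side slope z = 0.92: A = (b + zy)y = (4.94 + 0.92×4.24)×4.24 = 37.48 m²; P = b + 2y√(1+z²) = 4.94 + 2×4.24×1.359 = 16.46 m. Hydraulic radius R = A/P = 37.48/16.46 = 2.277 m. Q_A = (1/0.038)·37.48·2.277^(2/3)·√0.001901 = 74.44 m³/s.
Channel B: With bottom width b = 4.87 m and side slope z = 2.4: A = (b + zy)y = (4.87 + 2.4×4.26)×4.26 = 64.3 m²; P = b + 2y√(1+z²) = 4.87 + 2×4.26×2.6 = 27.02 m. Hydraulic radius R = A/P = 64.3/27.02 = 2.38 m. Q_B = (1/0.038)·64.3·2.38^(2/3)·√0.001901 = 131.5 m³/s.
The larger discharge is 131.5 m³/s and the smaller is 74.44 m³/s; the ratio is 1.77.

1.77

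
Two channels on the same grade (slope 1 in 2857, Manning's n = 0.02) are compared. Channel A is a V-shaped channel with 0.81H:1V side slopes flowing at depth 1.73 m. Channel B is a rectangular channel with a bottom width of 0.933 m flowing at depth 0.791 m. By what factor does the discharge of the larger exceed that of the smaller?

Channel A: For a triangular section with side slope z = 0.81: A = zy² = 0.81×1.73² = 2.424 m²; P = 2y√(1+z²) = 2×1.73×1.287 = 4.453 m. Hydraulic radius R = A/P = 2.424/4.453 = 0.5444 m. Q_A = (1/0.02)·2.424·0.5444^(2/3)·√0.00035 = 1.512 m³/s.
Channel B: Flow area A = b·y = 0.933 × 0.791 = 0.738 m². Wetted perimeter P = b + 2y = 0.933 + 2×0.791 = 2.515 m. Hydraulic radius R = A/P = 0.738/2.515 = 0.2934 m. Q_B = (1/0.02)·0.738·0.2934^(2/3)·√0.00035 = 0.3049 m³/s.
The larger discharge is 1.512 m³/s and the smaller is 0.3049 m³/s; the ratio is 4.96.

4.96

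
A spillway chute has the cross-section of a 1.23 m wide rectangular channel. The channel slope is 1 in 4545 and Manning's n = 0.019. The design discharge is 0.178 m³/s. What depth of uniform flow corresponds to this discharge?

Manning's equation rearranged: A R^(2/3) = nQ / (1·√S) = 0.019 × 0.178 / (√0.00022) = 0.228.
At y = 0.575 m: A R^(2/3) = 0.3149 — high.
At y = 0.454 m: A R^(2/3) = 0.2282 — matches.

y_n = 0.454 m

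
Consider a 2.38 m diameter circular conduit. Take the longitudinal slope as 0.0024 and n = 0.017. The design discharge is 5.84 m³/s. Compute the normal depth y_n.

Manning's equation rearranged: A R^(2/3) = nQ / (1·√S) = 0.017 × 5.84 / (√0.0024) = 2.027.
Trying y = 1.61 m: A R^(2/3) = 2.517 — over.
Trying y = 0.954 m: A R^(2/3) = 1.065 — short.
Trying y = 1.39 m: A R^(2/3) = 2.028 — matches.

y_n = 1.39 m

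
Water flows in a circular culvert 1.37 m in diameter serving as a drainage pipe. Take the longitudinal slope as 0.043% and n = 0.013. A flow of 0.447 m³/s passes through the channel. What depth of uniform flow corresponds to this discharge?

y_n = 0.593 m

Manning's equation rearranged: A R^(2/3) = nQ / (1·√S) = 0.013 × 0.447 / (√0.00043) = 0.2802.
Try y = 0.687 m: A R^(2/3) = 0.3626 — too large.
Try y = 0.593 m: A R^(2/3) = 0.2805 — close enough.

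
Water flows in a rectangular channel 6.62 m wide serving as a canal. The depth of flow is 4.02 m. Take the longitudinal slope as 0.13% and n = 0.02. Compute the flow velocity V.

V = 2.68 m/s

Flow area A = b·y = 6.62 × 4.02 = 26.61 m². Wetted perimeter P = b + 2y = 6.62 + 2×4.02 = 14.66 m.
Hydraulic radius R = A/P = 26.61/14.66 = 1.815 m.
From Manning's equation, V = (1/n) R^(2/3) S^(1/2) = (1/0.02) × 1.815^(2/3) × 0.0013^(1/2) = 2.68 m/s.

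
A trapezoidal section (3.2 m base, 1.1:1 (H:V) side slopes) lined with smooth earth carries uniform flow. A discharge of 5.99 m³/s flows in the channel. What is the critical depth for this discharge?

y_c = 0.655 m

At critical depth, Q² T / (g A³) = 1, i.e. A³/T = Q²/g = 5.99²/9.81 = 3.658.
Trying y = 0.512 m: A³/T = 1.653 — low.
Trying y = 0.807 m: A³/T = 7.215 — high.
Trying y = 0.655 m: A³/T = 3.649 — matches.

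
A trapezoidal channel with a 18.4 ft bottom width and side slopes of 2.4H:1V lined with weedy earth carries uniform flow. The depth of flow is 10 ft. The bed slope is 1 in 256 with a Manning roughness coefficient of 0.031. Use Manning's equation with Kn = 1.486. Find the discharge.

Q = 4200 ft³/s

With bottom width b = 18.4 ft and side slope z = 2.4: A = (b + zy)y = (18.4 + 2.4×10)×10 = 424 ft²; P = b + 2y√(1+z²) = 18.4 + 2×10×2.6 = 70.4 ft.
Hydraulic radius R = A/P = 424/70.4 = 6.023 ft.
Manning's equation: Q = (1.486/n) A R^(2/3) S^(1/2) = (1.486/0.031) × 424 × 6.023^(2/3) × 0.003906^(1/2) = 4200 ft³/s.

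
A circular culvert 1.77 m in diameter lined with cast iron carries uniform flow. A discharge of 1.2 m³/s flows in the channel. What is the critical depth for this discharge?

y_c = 0.53 m

At critical depth, Q² T / (g A³) = 1, i.e. A³/T = Q²/g = 1.2²/9.81 = 0.1468.
Try y = 0.666 m: A³/T = 0.3539 — over.
Try y = 0.451 m: A³/T = 0.07821 — short.
Try y = 0.53 m: A³/T = 0.1464 — matches.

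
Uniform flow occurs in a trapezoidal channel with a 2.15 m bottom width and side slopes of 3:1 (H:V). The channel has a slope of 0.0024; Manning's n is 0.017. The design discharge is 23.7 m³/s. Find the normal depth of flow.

y_n = 1.44 m

Manning's equation rearranged: A R^(2/3) = nQ / (1·√S) = 0.017 × 23.7 / (√0.0024) = 8.224.
At y = 1.18 m: A R^(2/3) = 5.285 — short.
At y = 1.8 m: A R^(2/3) = 13.63 — over.
At y = 1.44 m: A R^(2/3) = 8.213 — ≈ 8.224.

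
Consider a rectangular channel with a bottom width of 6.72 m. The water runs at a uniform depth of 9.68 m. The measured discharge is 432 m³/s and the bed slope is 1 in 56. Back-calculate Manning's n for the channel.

Flow area A = b·y = 6.72 × 9.68 = 65.05 m². Wetted perimeter P = b + 2y = 6.72 + 2×9.68 = 26.08 m.
Hydraulic radius R = A/P = 65.05/26.08 = 2.494 m.
Rearranging Manning's equation: n = (1/Q) A R^(2/3) S^(1/2) = (1/432) × 65.05 × 2.494^(2/3) × √0.01786 = 0.037.

n = 0.037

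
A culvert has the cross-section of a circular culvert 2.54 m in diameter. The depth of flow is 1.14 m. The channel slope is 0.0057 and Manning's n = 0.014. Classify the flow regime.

For a circular section of diameter D = 2.54 m at depth y = 1.14 m, the central angle is θ = 2 arccos(1 − 2y/D) = 2.937 rad. Then A = (D²/8)(θ − sin θ) = 2.204 m² and P = Dθ/2 = 3.729 m.
Hydraulic radius R = A/P = 2.204/3.729 = 0.591 m.
V = (1/n) R^(2/3) √S = (1/0.014) × 0.591^(2/3) × √0.0057 = 3.798 m/s. Hydraulic depth D_h = A/T = 2.204/2.527 = 0.8723 m.
Froude number Fr = V/√(g·D_h) = 3.798/√(9.81×0.8723) = 1.3, which is greater than 1, so the flow is supercritical.

supercritical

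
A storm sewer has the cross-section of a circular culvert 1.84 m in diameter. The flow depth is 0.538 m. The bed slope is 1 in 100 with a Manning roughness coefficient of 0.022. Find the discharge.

For a circular section of diameter D = 1.84 m at depth y = 0.538 m, the central angle is θ = 2 arccos(1 − 2y/D) = 2.285 rad. Then A = (D²/8)(θ − sin θ) = 0.6474 m² and P = Dθ/2 = 2.102 m.
Hydraulic radius R = A/P = 0.6474/2.102 = 0.3079 m.
Manning's equation: Q = (1/n) A R^(2/3) S^(1/2) = (1/0.022) × 0.6474 × 0.3079^(2/3) × 0.01^(1/2) = 1.34 m³/s.

Q = 1.34 m³/s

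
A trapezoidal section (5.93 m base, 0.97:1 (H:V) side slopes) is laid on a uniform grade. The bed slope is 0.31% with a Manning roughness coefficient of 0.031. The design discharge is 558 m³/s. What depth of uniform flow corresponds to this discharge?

Manning's equation rearranged: A R^(2/3) = nQ / (1·√S) = 0.031 × 558 / (√0.0031) = 310.7.
At y = 10.7 m: A R^(2/3) = 502.2 — high.
At y = 8.55 m: A R^(2/3) = 310.9 — close enough.

y_n = 8.55 m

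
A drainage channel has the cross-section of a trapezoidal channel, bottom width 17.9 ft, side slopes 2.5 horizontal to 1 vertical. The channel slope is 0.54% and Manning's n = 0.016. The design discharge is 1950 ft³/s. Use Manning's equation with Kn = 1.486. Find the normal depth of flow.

y_n = 4.55 ft

Manning's equation rearranged: A R^(2/3) = nQ / (1.486·√S) = 0.016 × 1950 / (1.486 × √0.0054) = 285.7.
Try y = 3.63 ft: A R^(2/3) = 185.8 — low.
Try y = 5.05 ft: A R^(2/3) = 349.8 — high.
Try y = 4.55 ft: A R^(2/3) = 285.7 — close enough.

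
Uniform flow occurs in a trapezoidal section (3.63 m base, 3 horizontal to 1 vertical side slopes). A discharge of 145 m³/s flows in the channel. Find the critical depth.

y_c = 2.89 m

At critical depth, Q² T / (g A³) = 1, i.e. A³/T = Q²/g = 145²/9.81 = 2143.
Try y = 3.6 m: A³/T = 5556 — too large.
Try y = 2.58 m: A³/T = 1321 — too small.
Try y = 2.89 m: A³/T = 2142 — ≈ 2143.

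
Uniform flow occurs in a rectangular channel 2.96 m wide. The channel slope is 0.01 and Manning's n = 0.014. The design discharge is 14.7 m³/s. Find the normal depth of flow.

y_n = 0.986 m

Manning's equation rearranged: A R^(2/3) = nQ / (1·√S) = 0.014 × 14.7 / (√0.01) = 2.058.
Try y = 1.24 m: A R^(2/3) = 2.824 — high.
Try y = 0.709 m: A R^(2/3) = 1.285 — low.
Try y = 0.986 m: A R^(2/3) = 2.057 — matches.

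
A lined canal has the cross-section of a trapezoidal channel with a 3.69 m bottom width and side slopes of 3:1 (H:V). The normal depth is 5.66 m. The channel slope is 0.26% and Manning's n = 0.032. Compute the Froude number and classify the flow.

With bottom width b = 3.69 m and side slope z = 3: A = (b + zy)y = (3.69 + 3×5.66)×5.66 = 117 m²; P = b + 2y√(1+z²) = 3.69 + 2×5.66×3.162 = 39.49 m.
Hydraulic radius R = A/P = 117/39.49 = 2.963 m.
V = (1/n) R^(2/3) √S = (1/0.032) × 2.963^(2/3) × √0.0026 = 3.287 m/s. Hydraulic depth D_h = A/T = 117/37.65 = 3.107 m.
Froude number Fr = V/√(g·D_h) = 3.287/√(9.81×3.107) = 0.595, which is less than 1, so the flow is subcritical.

subcritical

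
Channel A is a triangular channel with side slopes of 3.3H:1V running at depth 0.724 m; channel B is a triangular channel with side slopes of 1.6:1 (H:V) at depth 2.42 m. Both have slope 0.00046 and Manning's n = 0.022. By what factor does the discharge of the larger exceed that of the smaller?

Channel A: For a triangular section with side slope z = 3.3: A = zy² = 3.3×0.724² = 1.73 m²; P = 2y√(1+z²) = 2×0.724×3.448 = 4.993 m. Hydraulic radius R = A/P = 1.73/4.993 = 0.3464 m. Q_A = (1/0.022)·1.73·0.3464^(2/3)·√0.00046 = 0.8318 m³/s.
Channel B: For a triangular section with side slope z = 1.6: A = zy² = 1.6×2.42² = 9.37 m²; P = 2y√(1+z²) = 2×2.42×1.887 = 9.132 m. Hydraulic radius R = A/P = 9.37/9.132 = 1.026 m. Q_B = (1/0.022)·9.37·1.026^(2/3)·√0.00046 = 9.293 m³/s.
The larger discharge is 9.293 m³/s and the smaller is 0.8318 m³/s; the ratio is 11.2.

11.2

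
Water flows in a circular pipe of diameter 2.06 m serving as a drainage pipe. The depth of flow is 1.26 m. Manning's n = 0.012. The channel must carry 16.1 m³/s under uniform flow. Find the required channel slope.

For a circular section of diameter D = 2.06 m at depth y = 1.26 m, the central angle is θ = 2 arccos(1 − 2y/D) = 3.592 rad. Then A = (D²/8)(θ − sin θ) = 2.136 m² and P = Dθ/2 = 3.7 m.
Hydraulic radius R = A/P = 2.136/3.7 = 0.5774 m.
From Manning's equation, S = [nQ / (1 A R^(2/3))]² = [0.012 × 16.1 / (1 × 2.136 × 0.5774^(2/3))]² = 0.017.

S = 0.017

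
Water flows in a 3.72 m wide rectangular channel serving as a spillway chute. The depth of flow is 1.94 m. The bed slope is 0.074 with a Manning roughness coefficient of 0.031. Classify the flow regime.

supercritical

Flow area A = b·y = 3.72 × 1.94 = 7.217 m². Wetted perimeter P = b + 2y = 3.72 + 2×1.94 = 7.6 m.
Hydraulic radius R = A/P = 7.217/7.6 = 0.9496 m.
V = (1/n) R^(2/3) √S = (1/0.031) × 0.9496^(2/3) × √0.074 = 8.478 m/s. Hydraulic depth D_h = A/T = 7.217/3.72 = 1.94 m.
Froude number Fr = V/√(g·D_h) = 8.478/√(9.81×1.94) = 1.94, which is greater than 1, so the flow is supercritical.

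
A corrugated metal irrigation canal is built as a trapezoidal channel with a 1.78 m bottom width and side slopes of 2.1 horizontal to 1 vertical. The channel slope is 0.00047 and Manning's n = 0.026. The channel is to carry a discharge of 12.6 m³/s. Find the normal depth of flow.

y_n = 2.17 m

Manning's equation rearranged: A R^(2/3) = nQ / (1·√S) = 0.026 × 12.6 / (√0.00047) = 15.11.
Trying y = 1.7 m: A R^(2/3) = 8.72 — short.
Trying y = 2.62 m: A R^(2/3) = 23.49 — over.
Trying y = 2.17 m: A R^(2/3) = 15.16 — close enough.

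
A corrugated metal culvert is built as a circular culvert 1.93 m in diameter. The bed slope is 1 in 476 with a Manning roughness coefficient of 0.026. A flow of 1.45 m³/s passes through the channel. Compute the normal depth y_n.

y_n = 0.916 m

Manning's equation rearranged: A R^(2/3) = nQ / (1·√S) = 0.026 × 1.45 / (√0.002101) = 0.8225.
At y = 1.04 m: A R^(2/3) = 1.02 — too large.
At y = 0.727 m: A R^(2/3) = 0.5429 — too small.
At y = 0.916 m: A R^(2/3) = 0.8229 — ≈ 0.8225.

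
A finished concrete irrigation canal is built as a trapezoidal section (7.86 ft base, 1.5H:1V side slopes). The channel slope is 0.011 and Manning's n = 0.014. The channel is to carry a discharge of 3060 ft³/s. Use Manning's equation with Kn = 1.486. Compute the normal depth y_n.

y_n = 6.54 ft

Manning's equation rearranged: A R^(2/3) = nQ / (1.486·√S) = 0.014 × 3060 / (1.486 × √0.011) = 274.9.
At y = 8.36 ft: A R^(2/3) = 464 — over.
At y = 4.93 ft: A R^(2/3) = 154.1 — short.
At y = 6.54 ft: A R^(2/3) = 275.2 — close enough.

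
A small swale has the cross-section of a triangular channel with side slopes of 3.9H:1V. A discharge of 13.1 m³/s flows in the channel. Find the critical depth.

y_c = 1.18 m

At critical depth, Q² T / (g A³) = 1, i.e. A³/T = Q²/g = 13.1²/9.81 = 17.49.
Trying y = 0.893 m: A³/T = 4.319 — too small.
Trying y = 1.18 m: A³/T = 17.4 — close enough.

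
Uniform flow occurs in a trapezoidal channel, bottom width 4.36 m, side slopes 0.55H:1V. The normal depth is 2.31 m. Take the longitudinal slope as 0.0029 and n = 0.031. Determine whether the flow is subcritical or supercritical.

subcritical

With bottom width b = 4.36 m and side slope z = 0.55: A = (b + zy)y = (4.36 + 0.55×2.31)×2.31 = 13.01 m²; P = b + 2y√(1+z²) = 4.36 + 2×2.31×1.141 = 9.633 m.
Hydraulic radius R = A/P = 13.01/9.633 = 1.35 m.
V = (1/n) R^(2/3) √S = (1/0.031) × 1.35^(2/3) × √0.0029 = 2.122 m/s. Hydraulic depth D_h = A/T = 13.01/6.901 = 1.885 m.
Froude number Fr = V/√(g·D_h) = 2.122/√(9.81×1.885) = 0.494, which is less than 1, so the flow is subcritical.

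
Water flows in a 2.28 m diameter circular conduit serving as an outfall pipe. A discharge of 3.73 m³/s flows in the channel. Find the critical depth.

y_c = 0.886 m

At critical depth, Q² T / (g A³) = 1, i.e. A³/T = Q²/g = 3.73²/9.81 = 1.418.
At y = 1.07 m: A³/T = 2.929 — over.
At y = 0.738 m: A³/T = 0.7021 — short.
At y = 0.886 m: A³/T = 1.421 — close enough.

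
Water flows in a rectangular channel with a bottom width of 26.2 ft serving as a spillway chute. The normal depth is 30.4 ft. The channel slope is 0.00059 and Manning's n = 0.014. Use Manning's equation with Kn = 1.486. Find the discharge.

Flow area A = b·y = 26.2 × 30.4 = 796.5 ft². Wetted perimeter P = b + 2y = 26.2 + 2×30.4 = 87 ft.
Hydraulic radius R = A/P = 796.5/87 = 9.155 ft.
Manning's equation: Q = (1.486/n) A R^(2/3) S^(1/2) = (1.486/0.014) × 796.5 × 9.155^(2/3) × 0.00059^(1/2) = 8990 ft³/s.

Q = 8990 ft³/s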